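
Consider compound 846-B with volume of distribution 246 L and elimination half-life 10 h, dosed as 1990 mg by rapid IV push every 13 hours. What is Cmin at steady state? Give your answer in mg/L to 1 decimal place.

Over one 13-h interval, 13/10 ≈ 1.3 half-lives elapse, leaving f ≈ 0.4061 of each dose.
At steady state, accumulation factor R = 1/(1 − e^(−kτ)) ≈ 1.6838.
Each bolus raises the concentration by D/Vd = 1990/246 ≈ 8.089 mg/L.
Cmax,ss = C₀/(1 − f) ≈ 8.089/0.5939 ≈ 13.620 mg/L.
Steady-state trough Cmin,ss = Cmax,ss·f ≈ 13.620 × 0.4061 ≈ 5.531 mg/L.

5.5 mg/L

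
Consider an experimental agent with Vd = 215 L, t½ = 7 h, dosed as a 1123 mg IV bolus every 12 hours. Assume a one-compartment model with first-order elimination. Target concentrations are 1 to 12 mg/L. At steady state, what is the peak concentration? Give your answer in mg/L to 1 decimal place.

Over one 12-h interval, 12/7 ≈ 1.7143 half-lives elapse, leaving f ≈ 0.3048 of each dose.
Accumulation ratio R = 1/(1 − f) ≈ 1/0.6952 ≈ 1.4384.
Each bolus raises the concentration by D/Vd = 1123/215 ≈ 5.223 mg/L.
Cmax,ss = C₀/(1 − f) ≈ 5.223/0.6952 ≈ 7.513 mg/L.
Peak 7.5 mg/L vs MTC 12 mg/L: below toxic threshold.

7.5 mg/L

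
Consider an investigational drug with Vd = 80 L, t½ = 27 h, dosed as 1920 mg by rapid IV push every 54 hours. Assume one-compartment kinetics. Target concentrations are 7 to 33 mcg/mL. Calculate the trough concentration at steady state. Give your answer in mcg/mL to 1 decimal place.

8.0 mcg/mL

τ = 54 h = 2 half-lives, so f = (1/2)^2 = 0.25.
At steady state, R = 1/(1 − 0.25) = 4/3.
Single-dose peak C₀ = D/Vd = 1920/80 = 24 mcg/mL.
Steady-state peak Cmax,ss = C₀·R = 24 × 4/3 ≈ 32.000 mcg/mL.
Steady-state trough Cmin,ss = Cmax,ss·f ≈ 32.000 × 0.25 ≈ 8.000 mcg/mL.
Trough 8.0 mcg/mL vs MEC 7 mcg/mL: adequate.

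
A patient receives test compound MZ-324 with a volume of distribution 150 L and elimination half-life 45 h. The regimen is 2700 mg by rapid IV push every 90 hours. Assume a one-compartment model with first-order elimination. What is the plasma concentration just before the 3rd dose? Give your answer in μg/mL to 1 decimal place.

5.6 μg/mL

f = (1/2)^(τ/t½) = (1/2)^(90/45) ≈ 0.2500.
C₀ = D/Vd = 2700/150 ≈ 18.000 μg/mL.
Before the 3rd dose, 2 doses have been given. Superposition: Cmin = C₀·(f + f²).
≈ 18.000 × (0.2500 + 0.0625) ≈ 18.000 × 0.3125 ≈ 5.625 μg/mL.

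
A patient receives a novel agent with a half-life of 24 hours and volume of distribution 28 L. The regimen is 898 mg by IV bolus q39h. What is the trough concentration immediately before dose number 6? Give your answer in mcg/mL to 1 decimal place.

15.3 mcg/mL

f = (1/2)^(τ/t½) = (1/2)^(39/24) ≈ 0.3242.
C₀ = D/Vd = 898/28 ≈ 32.071 mcg/mL.
Before the 6th dose, 5 doses have been given. Superposition: Cmin = C₀·(f + f² + … + f^5).
≈ 32.071 × (0.3242 + 0.1051 + 0.0341 + 0.0110 + 0.0036) ≈ 32.071 × 0.4780 ≈ 15.330 mcg/mL.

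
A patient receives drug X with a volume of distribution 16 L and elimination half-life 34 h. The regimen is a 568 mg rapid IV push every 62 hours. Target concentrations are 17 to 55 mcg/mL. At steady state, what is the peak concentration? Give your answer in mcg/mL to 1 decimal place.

k = ln2/t½ = ln2/34 ≈ 0.020387 h⁻¹; fraction remaining f = e^(−kτ) = e^(−0.020387×62) ≈ 0.2825.
At steady state, accumulation factor R = 1/(1 − e^(−kτ)) ≈ 1.3937.
Single-dose peak C₀ = D/Vd = 568/16 ≈ 35.500 mcg/mL.
Steady-state peak Cmax,ss = C₀·R ≈ 35.500 × 1.3937 ≈ 49.476 mcg/mL.
Peak 49.5 mcg/mL vs MTC 55 mcg/mL: below toxic threshold.

49.5 mcg/mL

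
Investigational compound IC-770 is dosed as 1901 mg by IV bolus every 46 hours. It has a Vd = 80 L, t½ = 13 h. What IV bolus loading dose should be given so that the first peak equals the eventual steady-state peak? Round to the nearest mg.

2080 mg

f = (1/2)^(46/13) ≈ 0.086063; accumulation ratio R = 1/(1−f) ≈ 1.09417.
Loading dose to hit Cmax,ss on first dose: D_load = D_maint·R ≈ 1901 × 1.09417 ≈ 2080.02 mg.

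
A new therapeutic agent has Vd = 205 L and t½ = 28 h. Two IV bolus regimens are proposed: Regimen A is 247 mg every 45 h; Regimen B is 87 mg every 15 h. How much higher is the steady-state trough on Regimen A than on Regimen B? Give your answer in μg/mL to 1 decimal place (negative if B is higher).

Regimen A: f = (1/2)^(45/28) ≈ 0.3282; Cmin,ss = (247/205)·f/(1−f) ≈ 0.589 μg/mL.
Regimen B: f = (1/2)^(15/28) ≈ 0.6898; Cmin,ss = (87/205)·f/(1−f) ≈ 0.944 μg/mL.
Difference ≈ 0.589 − 0.944 ≈ -0.355 μg/mL.

-0.4 μg/mL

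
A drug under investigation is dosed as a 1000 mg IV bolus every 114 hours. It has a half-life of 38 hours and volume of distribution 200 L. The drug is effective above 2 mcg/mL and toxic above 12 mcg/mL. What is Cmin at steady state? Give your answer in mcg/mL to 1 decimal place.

τ = 114 h = 3 half-lives, so f = (1/2)^3 = 0.125.
At steady state, R = 1/(1 − 0.125) = 8/7.
Single-dose peak C₀ = D/Vd = 1000/200 = 5 mcg/mL.
Steady-state peak Cmax,ss = C₀·R = 5 × 8/7 ≈ 5.714 mcg/mL.
Steady-state trough Cmin,ss = Cmax,ss·f ≈ 5.714 × 0.125 ≈ 0.714 mcg/mL.
Trough 0.7 mcg/mL vs MEC 2 mcg/mL: subtherapeutic.

0.7 mcg/mL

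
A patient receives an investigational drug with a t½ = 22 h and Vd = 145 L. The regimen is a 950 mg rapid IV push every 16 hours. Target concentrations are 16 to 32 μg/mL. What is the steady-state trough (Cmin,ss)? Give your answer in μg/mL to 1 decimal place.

10.0 μg/mL

k = ln2/t½ = ln2/22 ≈ 0.031507 h⁻¹; fraction remaining f = e^(−kτ) = e^(−0.031507×16) ≈ 0.6040.
At steady state, accumulation factor R = 1/(1 − e^(−kτ)) ≈ 2.5253.
Single-dose peak C₀ = D/Vd = 950/145 ≈ 6.552 μg/mL.
Cmax,ss = C₀/(1 − f) ≈ 6.552/0.3960 ≈ 16.545 μg/mL.
Steady-state trough Cmin,ss = Cmax,ss·f ≈ 16.545 × 0.6040 ≈ 9.993 μg/mL.
Trough 10.0 μg/mL vs MEC 16 μg/mL: subtherapeutic.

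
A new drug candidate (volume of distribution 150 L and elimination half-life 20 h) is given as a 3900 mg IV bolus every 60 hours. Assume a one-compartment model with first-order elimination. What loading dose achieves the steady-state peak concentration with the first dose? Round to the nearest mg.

f = (1/2)^(60/20) ≈ 0.125000; accumulation ratio R = 1/(1−f) ≈ 1.14286.
Loading dose to hit Cmax,ss on first dose: D_load = D_maint·R ≈ 3900 × 1.14286 ≈ 4457.15 mg.

4457 mg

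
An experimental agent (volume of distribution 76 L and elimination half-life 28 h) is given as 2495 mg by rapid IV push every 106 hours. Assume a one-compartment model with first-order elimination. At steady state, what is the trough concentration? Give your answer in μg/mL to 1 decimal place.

Over one 106-h interval, 106/28 ≈ 3.7857 half-lives elapse, leaving f ≈ 0.0725 of each dose.
Accumulation ratio R = 1/(1 − f) ≈ 1/0.9275 ≈ 1.0782.
Each bolus raises the concentration by D/Vd = 2495/76 ≈ 32.829 μg/mL.
Cmax,ss = C₀/(1 − f) ≈ 32.829/0.9275 ≈ 35.395 μg/mL.
Steady-state trough Cmin,ss = Cmax,ss·f ≈ 35.395 × 0.0725 ≈ 2.566 μg/mL.

2.6 μg/mL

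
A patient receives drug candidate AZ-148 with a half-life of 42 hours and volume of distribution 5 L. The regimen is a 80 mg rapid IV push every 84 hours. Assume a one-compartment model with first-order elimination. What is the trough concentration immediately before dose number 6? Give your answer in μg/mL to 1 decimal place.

5.3 μg/mL

f = (1/2)^(τ/t½) = (1/2)^(84/42) ≈ 0.2500.
C₀ = D/Vd = 80/5 ≈ 16.000 μg/mL.
Before the 6th dose, 5 doses have been given. Superposition: Cmin = C₀·(f + f² + … + f^5).
≈ 16.000 × (0.2500 + 0.0625 + 0.0156 + 0.0039 + 0.0010) ≈ 16.000 × 0.3330 ≈ 5.328 μg/mL.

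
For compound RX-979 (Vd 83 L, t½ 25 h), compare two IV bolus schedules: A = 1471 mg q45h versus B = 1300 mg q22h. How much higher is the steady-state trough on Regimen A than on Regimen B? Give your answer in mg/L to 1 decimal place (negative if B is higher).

Regimen A: f = (1/2)^(45/25) ≈ 0.2872; Cmin,ss = (1471/83)·f/(1−f) ≈ 7.141 mg/L.
Regimen B: f = (1/2)^(22/25) ≈ 0.5434; Cmin,ss = (1300/83)·f/(1−f) ≈ 18.640 mg/L.
Difference ≈ 7.141 − 18.640 ≈ -11.499 mg/L.

-11.5 mg/L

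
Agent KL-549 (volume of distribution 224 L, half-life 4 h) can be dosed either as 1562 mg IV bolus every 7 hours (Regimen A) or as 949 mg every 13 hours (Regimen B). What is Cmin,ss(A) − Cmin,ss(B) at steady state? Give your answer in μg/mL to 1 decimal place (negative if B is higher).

2.5 μg/mL

Regimen A: f = (1/2)^(7/4) ≈ 0.2973; Cmin,ss = (1562/224)·f/(1−f) ≈ 2.950 μg/mL.
Regimen B: f = (1/2)^(13/4) ≈ 0.1051; Cmin,ss = (949/224)·f/(1−f) ≈ 0.498 μg/mL.
Difference ≈ 2.950 − 0.498 ≈ 2.452 μg/mL.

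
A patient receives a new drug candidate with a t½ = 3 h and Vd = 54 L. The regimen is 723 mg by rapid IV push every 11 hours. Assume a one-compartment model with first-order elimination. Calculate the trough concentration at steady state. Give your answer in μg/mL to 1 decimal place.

1.1 μg/mL

k = ln2/t½ = ln2/3 ≈ 0.231049 h⁻¹; fraction remaining f = e^(−kτ) = e^(−0.231049×11) ≈ 0.0787.
At steady state, accumulation factor R = 1/(1 − e^(−kτ)) ≈ 1.0854.
Each bolus raises the concentration by D/Vd = 723/54 ≈ 13.389 μg/mL.
Cmax,ss = C₀/(1 − f) ≈ 13.389/0.9213 ≈ 14.533 μg/mL.
One interval later, Cmin,ss = Cmax,ss·e^(−kτ) ≈ 14.533 × 0.0787 ≈ 1.144 μg/mL.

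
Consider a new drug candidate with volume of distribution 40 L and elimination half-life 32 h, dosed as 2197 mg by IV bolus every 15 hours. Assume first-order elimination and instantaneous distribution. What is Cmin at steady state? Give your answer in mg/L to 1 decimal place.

τ/t½ = 15/32 ≈ 0.46875, so fraction remaining f = (1/2)^(15/32) ≈ 0.7226.
At steady state, accumulation factor R = 1/(1 − e^(−kτ)) ≈ 3.6049.
Each bolus raises the concentration by D/Vd = 2197/40 ≈ 54.925 mg/L.
Steady-state peak Cmax,ss = C₀·R ≈ 54.925 × 3.6049 ≈ 197.999 mg/L.
Steady-state trough Cmin,ss = Cmax,ss·f ≈ 197.999 × 0.7226 ≈ 143.074 mg/L.

143.1 mg/L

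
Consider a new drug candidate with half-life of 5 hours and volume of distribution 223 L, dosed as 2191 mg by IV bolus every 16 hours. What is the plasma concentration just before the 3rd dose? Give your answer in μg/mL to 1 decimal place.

f = (1/2)^(τ/t½) = (1/2)^(16/5) ≈ 0.1088.
C₀ = D/Vd = 2191/223 ≈ 9.825 μg/mL.
Before the 3rd dose, 2 doses have been given. Superposition: Cmin = C₀·(f + f²).
≈ 9.825 × (0.1088 + 0.0118) ≈ 9.825 × 0.1206 ≈ 1.185 μg/mL.

1.2 μg/mL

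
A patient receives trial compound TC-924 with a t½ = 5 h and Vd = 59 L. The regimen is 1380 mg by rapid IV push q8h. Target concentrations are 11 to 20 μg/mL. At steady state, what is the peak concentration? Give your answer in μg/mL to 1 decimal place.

34.9 μg/mL

τ/t½ = 8/5 ≈ 1.6, so fraction remaining f = (1/2)^(8/5) ≈ 0.3299.
At steady state, accumulation factor R = 1/(1 − e^(−kτ)) ≈ 1.4923.
Each bolus raises the concentration by D/Vd = 1380/59 ≈ 23.390 μg/mL.
Steady-state peak Cmax,ss = C₀·R ≈ 23.390 × 1.4923 ≈ 34.905 μg/mL.
Peak 34.9 μg/mL vs MTC 20 μg/mL: exceeds toxic threshold.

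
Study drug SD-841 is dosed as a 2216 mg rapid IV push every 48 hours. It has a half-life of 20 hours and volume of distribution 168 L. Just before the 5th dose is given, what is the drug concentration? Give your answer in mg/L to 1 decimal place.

3.1 mg/L

f = (1/2)^(τ/t½) = (1/2)^(48/20) ≈ 0.1895.
C₀ = D/Vd = 2216/168 ≈ 13.190 mg/L.
Before the 5th dose, 4 doses have been given. Superposition: Cmin = C₀·(f + f² + … + f^4).
≈ 13.190 × (0.1895 + 0.0359 + 0.0068 + 0.0013) ≈ 13.190 × 0.2335 ≈ 3.080 mg/L.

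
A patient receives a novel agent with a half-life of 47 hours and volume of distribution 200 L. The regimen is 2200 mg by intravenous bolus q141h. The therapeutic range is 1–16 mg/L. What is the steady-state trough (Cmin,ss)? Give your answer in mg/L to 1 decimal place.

1.6 mg/L

τ = 141 h = 3 half-lives, so f = (1/2)^3 = 0.125.
Accumulation ratio R = 1/(1 − f) = 1/0.875 = 8/7.
Single-dose peak C₀ = D/Vd = 2200/200 = 11 mg/L.
Steady-state peak Cmax,ss = C₀·R = 11 × 8/7 ≈ 12.571 mg/L.
Steady-state trough Cmin,ss = Cmax,ss·f ≈ 12.571 × 0.125 ≈ 1.571 mg/L.
Trough 1.6 mg/L vs MEC 1 mg/L: adequate.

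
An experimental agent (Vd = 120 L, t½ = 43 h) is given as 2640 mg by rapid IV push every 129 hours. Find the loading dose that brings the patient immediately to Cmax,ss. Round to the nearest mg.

f = (1/2)^(129/43) ≈ 0.125000; accumulation ratio R = 1/(1−f) ≈ 1.14286.
Loading dose to hit Cmax,ss on first dose: D_load = D_maint·R ≈ 2640 × 1.14286 ≈ 3017.15 mg.

3017 mg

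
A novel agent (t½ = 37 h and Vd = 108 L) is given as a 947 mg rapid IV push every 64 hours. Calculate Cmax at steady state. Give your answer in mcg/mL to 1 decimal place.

Over one 64-h interval, 64/37 ≈ 1.7297 half-lives elapse, leaving f ≈ 0.3015 of each dose.
Accumulation ratio R = 1/(1 − f) ≈ 1/0.6985 ≈ 1.4316.
Single-dose peak C₀ = D/Vd = 947/108 ≈ 8.769 mcg/mL.
Cmax,ss = C₀/(1 − f) ≈ 8.769/0.6985 ≈ 12.554 mcg/mL.

12.6 mcg/mL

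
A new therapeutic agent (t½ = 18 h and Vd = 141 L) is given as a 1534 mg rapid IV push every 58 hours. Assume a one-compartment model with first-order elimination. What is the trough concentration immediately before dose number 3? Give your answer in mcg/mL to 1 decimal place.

1.3 mcg/mL

f = (1/2)^(τ/t½) = (1/2)^(58/18) ≈ 0.1072.
C₀ = D/Vd = 1534/141 ≈ 10.879 mcg/mL.
Before the 3rd dose, 2 doses have been given. Superposition: Cmin = C₀·(f + f²).
≈ 10.879 × (0.1072 + 0.0115) ≈ 10.879 × 0.1187 ≈ 1.291 mcg/mL.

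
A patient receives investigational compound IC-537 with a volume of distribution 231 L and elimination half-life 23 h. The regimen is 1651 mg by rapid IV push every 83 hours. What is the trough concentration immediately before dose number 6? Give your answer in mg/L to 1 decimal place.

0.6 mg/L

f = (1/2)^(τ/t½) = (1/2)^(83/23) ≈ 0.0820.
C₀ = D/Vd = 1651/231 ≈ 7.147 mg/L.
Before the 6th dose, 5 doses have been given. Superposition: Cmin = C₀·(f + f² + … + f^5).
≈ 7.147 × (0.0820 + 0.0067 + 0.0006 + 0.0000 + 0.0000) ≈ 7.147 × 0.0893 ≈ 0.638 mg/L.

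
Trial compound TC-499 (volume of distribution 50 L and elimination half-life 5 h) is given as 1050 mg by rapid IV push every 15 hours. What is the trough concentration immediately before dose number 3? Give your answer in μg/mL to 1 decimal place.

3.0 μg/mL

f = (1/2)^(τ/t½) = (1/2)^(15/5) ≈ 0.1250.
C₀ = D/Vd = 1050/50 ≈ 21.000 μg/mL.
Before the 3rd dose, 2 doses have been given. Superposition: Cmin = C₀·(f + f²).
≈ 21.000 × (0.1250 + 0.0156) ≈ 21.000 × 0.1406 ≈ 2.953 μg/mL.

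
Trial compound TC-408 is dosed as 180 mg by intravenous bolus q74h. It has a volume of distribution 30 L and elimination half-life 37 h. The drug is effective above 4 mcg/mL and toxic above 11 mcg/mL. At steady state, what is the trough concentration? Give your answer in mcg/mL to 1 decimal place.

The dosing interval is 2 half-lives, so f = 2^(−2) = 0.25.
At steady state, R = 1/(1 − 0.25) = 4/3.
Single-dose peak C₀ = D/Vd = 180/30 = 6 mcg/mL.
Steady-state peak Cmax,ss = C₀·R = 6 × 4/3 ≈ 8.000 mcg/mL.
Steady-state trough Cmin,ss = Cmax,ss·f ≈ 8.000 × 0.25 ≈ 2.000 mcg/mL.
Trough 2.0 mcg/mL vs MEC 4 mcg/mL: subtherapeutic.

2.0 mcg/mL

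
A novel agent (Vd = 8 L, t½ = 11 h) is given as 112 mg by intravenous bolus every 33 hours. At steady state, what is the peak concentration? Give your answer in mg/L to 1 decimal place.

16.0 mg/L

The dosing interval is 3 half-lives, so f = 2^(−3) = 0.125.
At steady state, R = 1/(1 − 0.125) = 8/7.
Single-dose peak C₀ = D/Vd = 112/8 = 14 mg/L.
Steady-state peak Cmax,ss = C₀·R = 14 × 8/7 ≈ 16.000 mg/L.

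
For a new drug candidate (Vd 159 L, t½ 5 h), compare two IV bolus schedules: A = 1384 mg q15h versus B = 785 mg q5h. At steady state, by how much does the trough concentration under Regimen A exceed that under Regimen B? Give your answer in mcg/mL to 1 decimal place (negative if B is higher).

Regimen A: f = (1/2)^(15/5) ≈ 0.1250; Cmin,ss = (1384/159)·f/(1−f) ≈ 1.243 mcg/mL.
Regimen B: f = (1/2)^(5/5) ≈ 0.5000; Cmin,ss = (785/159)·f/(1−f) ≈ 4.937 mcg/mL.
Difference ≈ 1.243 − 4.937 ≈ -3.694 mcg/mL.

-3.7 mcg/mL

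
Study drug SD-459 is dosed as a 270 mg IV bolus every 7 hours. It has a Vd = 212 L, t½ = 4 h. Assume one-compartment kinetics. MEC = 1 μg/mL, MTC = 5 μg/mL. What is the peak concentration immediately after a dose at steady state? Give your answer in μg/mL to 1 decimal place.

1.8 μg/mL

k = ln2/t½ = ln2/4 ≈ 0.173287 h⁻¹; fraction remaining f = e^(−kτ) = e^(−0.173287×7) ≈ 0.2973.
At steady state, accumulation factor R = 1/(1 − e^(−kτ)) ≈ 1.4231.
Single-dose peak C₀ = D/Vd = 270/212 ≈ 1.274 μg/mL.
Steady-state peak Cmax,ss = C₀·R ≈ 1.274 × 1.4231 ≈ 1.813 μg/mL.
Peak 1.8 μg/mL vs MTC 5 μg/mL: below toxic threshold.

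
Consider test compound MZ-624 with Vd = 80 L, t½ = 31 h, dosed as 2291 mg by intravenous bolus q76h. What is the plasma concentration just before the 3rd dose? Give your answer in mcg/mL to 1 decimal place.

f = (1/2)^(τ/t½) = (1/2)^(76/31) ≈ 0.1828.
C₀ = D/Vd = 2291/80 ≈ 28.637 mcg/mL.
Before the 3rd dose, 2 doses have been given. Superposition: Cmin = C₀·(f + f²).
≈ 28.637 × (0.1828 + 0.0334) ≈ 28.637 × 0.2162 ≈ 6.191 mcg/mL.

6.2 mcg/mL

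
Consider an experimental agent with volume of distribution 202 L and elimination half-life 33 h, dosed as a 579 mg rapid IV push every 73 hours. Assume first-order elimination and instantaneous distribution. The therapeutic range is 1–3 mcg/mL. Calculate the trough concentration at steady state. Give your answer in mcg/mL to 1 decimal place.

0.8 mcg/mL

Over one 73-h interval, 73/33 ≈ 2.2121 half-lives elapse, leaving f ≈ 0.2158 of each dose.
Single-dose peak C₀ = D/Vd = 579/202 ≈ 2.866 mcg/mL.
Steady-state trough Cmin,ss = C₀·f/(1−f) ≈ 2.866 × 0.2158/0.7842 ≈ 0.789 mcg/mL.
Trough 0.8 mcg/mL vs MEC 1 mcg/mL: subtherapeutic.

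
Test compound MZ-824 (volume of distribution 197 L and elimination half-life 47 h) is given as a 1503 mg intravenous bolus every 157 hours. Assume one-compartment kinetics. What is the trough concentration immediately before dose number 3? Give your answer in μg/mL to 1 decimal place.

f = (1/2)^(τ/t½) = (1/2)^(157/47) ≈ 0.0987.
C₀ = D/Vd = 1503/197 ≈ 7.629 μg/mL.
Before the 3rd dose, 2 doses have been given. Superposition: Cmin = C₀·(f + f²).
≈ 7.629 × (0.0987 + 0.0097) ≈ 7.629 × 0.1084 ≈ 0.827 μg/mL.

0.8 μg/mL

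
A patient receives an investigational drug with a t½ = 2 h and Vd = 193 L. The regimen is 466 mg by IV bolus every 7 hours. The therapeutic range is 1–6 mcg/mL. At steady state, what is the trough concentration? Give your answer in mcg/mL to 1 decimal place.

0.2 mcg/mL

k = ln2/t½ = ln2/2 ≈ 0.346574 h⁻¹; fraction remaining f = e^(−kτ) = e^(−0.346574×7) ≈ 0.0884.
Single-dose peak C₀ = D/Vd = 466/193 ≈ 2.415 mcg/mL.
Steady-state trough Cmin,ss = C₀·f/(1−f) ≈ 2.415 × 0.0884/0.9116 ≈ 0.234 mcg/mL.
Trough 0.2 mcg/mL vs MEC 1 mcg/mL: subtherapeutic.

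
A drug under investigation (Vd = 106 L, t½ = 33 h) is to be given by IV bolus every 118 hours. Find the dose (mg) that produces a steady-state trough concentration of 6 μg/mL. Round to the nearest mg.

6947 mg

τ/t½ = 118/33 ≈ 3.5758, so f = (1/2)^(118/33) ≈ 0.083867.
Cmin,ss = (D/Vd)·f/(1−f), so D = Cmin,ss·Vd·(1−f)/f.
D = 6 × 106 × (1−f)/f ≈ 6 × 106 × 10.92364 ≈ 6947.44 mg.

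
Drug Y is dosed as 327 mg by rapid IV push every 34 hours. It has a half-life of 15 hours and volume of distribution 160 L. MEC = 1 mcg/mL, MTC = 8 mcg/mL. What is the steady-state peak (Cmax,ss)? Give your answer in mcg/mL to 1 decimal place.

2.6 mcg/mL

Over one 34-h interval, 34/15 ≈ 2.2667 half-lives elapse, leaving f ≈ 0.2078 of each dose.
Accumulation ratio R = 1/(1 − f) ≈ 1/0.7922 ≈ 1.2623.
Single-dose peak C₀ = D/Vd = 327/160 ≈ 2.044 mcg/mL.
Steady-state peak Cmax,ss = C₀·R ≈ 2.044 × 1.2623 ≈ 2.580 mcg/mL.
Peak 2.6 mcg/mL vs MTC 8 mcg/mL: below toxic threshold.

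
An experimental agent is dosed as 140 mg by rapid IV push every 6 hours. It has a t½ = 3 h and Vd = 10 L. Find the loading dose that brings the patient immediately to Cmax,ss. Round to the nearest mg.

f = (1/2)^(6/3) ≈ 0.250000; accumulation ratio R = 1/(1−f) ≈ 1.33333.
Loading dose to hit Cmax,ss on first dose: D_load = D_maint·R ≈ 140 × 1.33333 ≈ 186.67 mg.

187 mg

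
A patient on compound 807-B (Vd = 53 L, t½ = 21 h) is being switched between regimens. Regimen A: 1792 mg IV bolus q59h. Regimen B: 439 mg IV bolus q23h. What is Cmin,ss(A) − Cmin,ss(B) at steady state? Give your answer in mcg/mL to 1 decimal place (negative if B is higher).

Regimen A: f = (1/2)^(59/21) ≈ 0.1426; Cmin,ss = (1792/53)·f/(1−f) ≈ 5.623 mcg/mL.
Regimen B: f = (1/2)^(23/21) ≈ 0.4681; Cmin,ss = (439/53)·f/(1−f) ≈ 7.289 mcg/mL.
Difference ≈ 5.623 − 7.289 ≈ -1.666 mcg/mL.

-1.7 mcg/mL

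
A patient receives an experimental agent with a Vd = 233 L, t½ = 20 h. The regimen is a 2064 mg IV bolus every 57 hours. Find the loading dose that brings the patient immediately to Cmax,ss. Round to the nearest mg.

2396 mg

f = (1/2)^(57/20) ≈ 0.138696; accumulation ratio R = 1/(1−f) ≈ 1.16103.
Loading dose to hit Cmax,ss on first dose: D_load = D_maint·R ≈ 2064 × 1.16103 ≈ 2396.37 mg.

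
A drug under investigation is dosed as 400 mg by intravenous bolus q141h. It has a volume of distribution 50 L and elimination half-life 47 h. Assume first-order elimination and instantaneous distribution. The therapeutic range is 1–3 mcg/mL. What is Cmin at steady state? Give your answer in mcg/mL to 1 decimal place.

1.1 mcg/mL

The dosing interval is 3 half-lives, so f = 2^(−3) = 0.125.
Accumulation ratio R = 1/(1 − f) = 1/0.875 = 8/7.
Single-dose peak C₀ = D/Vd = 400/50 = 8 mcg/mL.
Steady-state peak Cmax,ss = C₀·R = 8 × 8/7 ≈ 9.143 mcg/mL.
Steady-state trough Cmin,ss = Cmax,ss·f ≈ 9.143 × 0.125 ≈ 1.143 mcg/mL.
Trough 1.1 mcg/mL vs MEC 1 mcg/mL: adequate.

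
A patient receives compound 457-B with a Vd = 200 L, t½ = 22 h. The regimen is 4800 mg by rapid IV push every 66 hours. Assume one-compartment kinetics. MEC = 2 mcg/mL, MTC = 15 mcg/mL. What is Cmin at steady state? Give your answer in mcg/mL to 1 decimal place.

τ = 66 h = 3 half-lives, so f = (1/2)^3 = 0.125.
Accumulation ratio R = 1/(1 − f) = 1/0.875 = 8/7.
Single-dose peak C₀ = D/Vd = 4800/200 = 24 mcg/mL.
Steady-state peak Cmax,ss = C₀·R = 24 × 8/7 ≈ 27.429 mcg/mL.
Steady-state trough Cmin,ss = Cmax,ss·f ≈ 27.429 × 0.125 ≈ 3.429 mcg/mL.
Trough 3.4 mcg/mL vs MEC 2 mcg/mL: adequate.

3.4 mcg/mL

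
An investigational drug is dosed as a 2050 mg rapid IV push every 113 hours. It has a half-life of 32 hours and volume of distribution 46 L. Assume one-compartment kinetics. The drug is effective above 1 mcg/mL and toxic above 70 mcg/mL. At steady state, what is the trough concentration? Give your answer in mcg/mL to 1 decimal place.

k = ln2/t½ = ln2/32 ≈ 0.021661 h⁻¹; fraction remaining f = e^(−kτ) = e^(−0.021661×113) ≈ 0.0865.
At steady state, accumulation factor R = 1/(1 − e^(−kτ)) ≈ 1.0947.
Each bolus raises the concentration by D/Vd = 2050/46 ≈ 44.565 mcg/mL.
Steady-state peak Cmax,ss = C₀·R ≈ 44.565 × 1.0947 ≈ 48.785 mcg/mL.
Steady-state trough Cmin,ss = Cmax,ss·f ≈ 48.785 × 0.0865 ≈ 4.220 mcg/mL.
Trough 4.2 mcg/mL vs MEC 1 mcg/mL: adequate.

4.2 mcg/mL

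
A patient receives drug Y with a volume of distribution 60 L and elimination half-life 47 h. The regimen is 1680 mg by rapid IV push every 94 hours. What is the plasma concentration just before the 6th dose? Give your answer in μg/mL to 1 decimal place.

f = (1/2)^(τ/t½) = (1/2)^(94/47) ≈ 0.2500.
C₀ = D/Vd = 1680/60 ≈ 28.000 μg/mL.
Before the 6th dose, 5 doses have been given. Superposition: Cmin = C₀·(f + f² + … + f^5).
≈ 28.000 × (0.2500 + 0.0625 + 0.0156 + 0.0039 + 0.0010) ≈ 28.000 × 0.3330 ≈ 9.324 μg/mL.

9.3 μg/mL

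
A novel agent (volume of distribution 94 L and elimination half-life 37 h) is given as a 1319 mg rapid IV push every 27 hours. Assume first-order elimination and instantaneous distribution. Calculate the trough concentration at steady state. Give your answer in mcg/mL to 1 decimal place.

Over one 27-h interval, 27/37 ≈ 0.72973 half-lives elapse, leaving f ≈ 0.6030 of each dose.
At steady state, accumulation factor R = 1/(1 − e^(−kτ)) ≈ 2.5189.
Single-dose peak C₀ = D/Vd = 1319/94 ≈ 14.032 mcg/mL.
Steady-state peak Cmax,ss = C₀·R ≈ 14.032 × 2.5189 ≈ 35.345 mcg/mL.
Steady-state trough Cmin,ss = Cmax,ss·f ≈ 35.345 × 0.6030 ≈ 21.313 mcg/mL.

21.3 mcg/mL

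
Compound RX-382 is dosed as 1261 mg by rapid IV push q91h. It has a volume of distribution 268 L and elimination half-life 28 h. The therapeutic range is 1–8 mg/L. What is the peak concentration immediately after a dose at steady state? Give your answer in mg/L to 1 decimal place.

τ/t½ = 91/28 ≈ 3.25, so fraction remaining f = (1/2)^(91/28) ≈ 0.1051.
At steady state, accumulation factor R = 1/(1 − e^(−kτ)) ≈ 1.1174.
Single-dose peak C₀ = D/Vd = 1261/268 ≈ 4.705 mg/L.
Steady-state peak Cmax,ss = C₀·R ≈ 4.705 × 1.1174 ≈ 5.257 mg/L.
Peak 5.3 mg/L vs MTC 8 mg/L: below toxic threshold.

5.3 mg/L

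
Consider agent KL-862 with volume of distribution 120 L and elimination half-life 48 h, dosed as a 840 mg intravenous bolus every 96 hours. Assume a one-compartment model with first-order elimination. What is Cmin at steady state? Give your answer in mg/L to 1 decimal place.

2.3 mg/L

The dosing interval is 2 half-lives, so f = 2^(−2) = 0.25.
At steady state, R = 1/(1 − 0.25) = 4/3.
Single-dose peak C₀ = D/Vd = 840/120 = 7 mg/L.
Steady-state peak Cmax,ss = C₀·R = 7 × 4/3 ≈ 9.333 mg/L.
Steady-state trough Cmin,ss = Cmax,ss·f ≈ 9.333 × 0.25 ≈ 2.333 mg/L.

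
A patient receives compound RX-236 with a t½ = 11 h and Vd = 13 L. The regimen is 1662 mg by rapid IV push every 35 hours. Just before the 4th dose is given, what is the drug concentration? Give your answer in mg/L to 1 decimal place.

f = (1/2)^(τ/t½) = (1/2)^(35/11) ≈ 0.1102.
C₀ = D/Vd = 1662/13 ≈ 127.846 mg/L.
Before the 4th dose, 3 doses have been given. Superposition: Cmin = C₀·(f + f² + … + f^3).
≈ 127.846 × (0.1102 + 0.0121 + 0.0013) ≈ 127.846 × 0.1236 ≈ 15.802 mg/L.

15.8 mg/L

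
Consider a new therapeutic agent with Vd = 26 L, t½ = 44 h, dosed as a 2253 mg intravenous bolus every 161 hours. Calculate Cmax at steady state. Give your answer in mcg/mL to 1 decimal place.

94.1 mcg/mL

Over one 161-h interval, 161/44 ≈ 3.6591 half-lives elapse, leaving f ≈ 0.0792 of each dose.
Accumulation ratio R = 1/(1 − f) ≈ 1/0.9208 ≈ 1.0860.
Each bolus raises the concentration by D/Vd = 2253/26 ≈ 86.654 mcg/mL.
Steady-state peak Cmax,ss = C₀·R ≈ 86.654 × 1.0860 ≈ 94.106 mcg/mL.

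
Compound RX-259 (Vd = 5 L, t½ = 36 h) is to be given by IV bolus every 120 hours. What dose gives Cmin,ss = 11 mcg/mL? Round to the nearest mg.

499 mg

τ/t½ = 120/36 ≈ 3.3333, so f = (1/2)^(120/36) ≈ 0.099213.
Cmin,ss = (D/Vd)·f/(1−f), so D = Cmin,ss·Vd·(1−f)/f.
D = 11 × 5 × (1−f)/f ≈ 11 × 5 × 9.07932 ≈ 499.36 mg.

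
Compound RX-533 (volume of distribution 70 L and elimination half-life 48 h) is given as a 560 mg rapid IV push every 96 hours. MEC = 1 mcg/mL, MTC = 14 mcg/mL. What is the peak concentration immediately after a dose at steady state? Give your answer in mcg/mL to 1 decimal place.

The dosing interval is 2 half-lives, so f = 2^(−2) = 0.25.
At steady state, R = 1/(1 − 0.25) = 4/3.
Single-dose peak C₀ = D/Vd = 560/70 = 8 mcg/mL.
Steady-state peak Cmax,ss = C₀·R = 8 × 4/3 ≈ 10.667 mcg/mL.
Peak 10.7 mcg/mL vs MTC 14 mcg/mL: below toxic threshold.

10.7 mcg/mL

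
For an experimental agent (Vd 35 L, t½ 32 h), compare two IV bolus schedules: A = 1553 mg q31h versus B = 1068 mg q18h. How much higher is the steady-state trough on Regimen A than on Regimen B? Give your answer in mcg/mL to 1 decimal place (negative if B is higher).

Regimen A: f = (1/2)^(31/32) ≈ 0.5109; Cmin,ss = (1553/35)·f/(1−f) ≈ 46.349 mcg/mL.
Regimen B: f = (1/2)^(18/32) ≈ 0.6771; Cmin,ss = (1068/35)·f/(1−f) ≈ 63.986 mcg/mL.
Difference ≈ 46.349 − 63.986 ≈ -17.637 mcg/mL.

-17.6 mcg/mL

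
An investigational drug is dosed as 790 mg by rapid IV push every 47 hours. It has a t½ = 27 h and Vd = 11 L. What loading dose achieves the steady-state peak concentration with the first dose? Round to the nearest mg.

1127 mg

f = (1/2)^(47/27) ≈ 0.299216; accumulation ratio R = 1/(1−f) ≈ 1.42697.
Loading dose to hit Cmax,ss on first dose: D_load = D_maint·R ≈ 790 × 1.42697 ≈ 1127.31 mg.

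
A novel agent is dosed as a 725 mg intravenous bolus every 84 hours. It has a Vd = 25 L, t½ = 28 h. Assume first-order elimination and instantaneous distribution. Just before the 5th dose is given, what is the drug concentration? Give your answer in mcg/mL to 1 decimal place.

f = (1/2)^(τ/t½) = (1/2)^(84/28) ≈ 0.1250.
C₀ = D/Vd = 725/25 ≈ 29.000 mcg/mL.
Before the 5th dose, 4 doses have been given. Superposition: Cmin = C₀·(f + f² + … + f^4).
≈ 29.000 × (0.1250 + 0.0156 + 0.0020 + 0.0002) ≈ 29.000 × 0.1428 ≈ 4.141 mcg/mL.

4.1 mcg/mL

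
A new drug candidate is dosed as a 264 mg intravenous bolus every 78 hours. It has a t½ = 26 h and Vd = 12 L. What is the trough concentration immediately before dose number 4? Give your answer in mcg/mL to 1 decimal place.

3.1 mcg/mL

f = (1/2)^(τ/t½) = (1/2)^(78/26) ≈ 0.1250.
C₀ = D/Vd = 264/12 ≈ 22.000 mcg/mL.
Before the 4th dose, 3 doses have been given. Superposition: Cmin = C₀·(f + f² + … + f^3).
≈ 22.000 × (0.1250 + 0.0156 + 0.0020) ≈ 22.000 × 0.1426 ≈ 3.137 mcg/mL.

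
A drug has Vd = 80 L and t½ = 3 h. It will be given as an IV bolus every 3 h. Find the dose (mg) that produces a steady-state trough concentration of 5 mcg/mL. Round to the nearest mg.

τ/t½ = 3/3 ≈ 1, so f = (1/2)^(3/3) ≈ 0.500000.
Cmin,ss = (D/Vd)·f/(1−f), so D = Cmin,ss·Vd·(1−f)/f.
D = 5 × 80 × (1−f)/f ≈ 5 × 80 × 1.00000 ≈ 400.00 mg.

400 mg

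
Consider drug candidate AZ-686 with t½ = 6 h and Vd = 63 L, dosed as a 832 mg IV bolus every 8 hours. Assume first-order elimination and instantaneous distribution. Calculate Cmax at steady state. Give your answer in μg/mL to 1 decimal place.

21.9 μg/mL

τ/t½ = 8/6 ≈ 1.3333, so fraction remaining f = (1/2)^(8/6) ≈ 0.3969.
Accumulation ratio R = 1/(1 − f) ≈ 1/0.6031 ≈ 1.6581.
Each bolus raises the concentration by D/Vd = 832/63 ≈ 13.206 μg/mL.
Steady-state peak Cmax,ss = C₀·R ≈ 13.206 × 1.6581 ≈ 21.897 μg/mL.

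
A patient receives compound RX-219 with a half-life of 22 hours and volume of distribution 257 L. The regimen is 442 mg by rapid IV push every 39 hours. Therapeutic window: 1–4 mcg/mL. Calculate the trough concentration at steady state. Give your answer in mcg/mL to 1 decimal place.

0.7 mcg/mL

k = ln2/t½ = ln2/22 ≈ 0.031507 h⁻¹; fraction remaining f = e^(−kτ) = e^(−0.031507×39) ≈ 0.2927.
At steady state, accumulation factor R = 1/(1 − e^(−kτ)) ≈ 1.4138.
Single-dose peak C₀ = D/Vd = 442/257 ≈ 1.720 mcg/mL.
Cmax,ss = C₀/(1 − f) ≈ 1.720/0.7073 ≈ 2.432 mcg/mL.
One interval later, Cmin,ss = Cmax,ss·e^(−kτ) ≈ 2.432 × 0.2927 ≈ 0.712 mcg/mL.
Trough 0.7 mcg/mL vs MEC 1 mcg/mL: subtherapeutic.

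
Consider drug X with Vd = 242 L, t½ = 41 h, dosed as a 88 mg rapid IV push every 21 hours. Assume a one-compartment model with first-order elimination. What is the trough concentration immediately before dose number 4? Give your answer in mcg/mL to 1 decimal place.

0.6 mcg/mL

f = (1/2)^(τ/t½) = (1/2)^(21/41) ≈ 0.7012.
C₀ = D/Vd = 88/242 ≈ 0.364 mcg/mL.
Before the 4th dose, 3 doses have been given. Superposition: Cmin = C₀·(f + f² + … + f^3).
≈ 0.364 × (0.7012 + 0.4917 + 0.3448) ≈ 0.364 × 1.5377 ≈ 0.560 mcg/mL.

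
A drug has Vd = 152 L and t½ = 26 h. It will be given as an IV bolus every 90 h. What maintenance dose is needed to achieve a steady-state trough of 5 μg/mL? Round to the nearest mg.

7612 mg

τ/t½ = 90/26 ≈ 3.4615, so f = (1/2)^(90/26) ≈ 0.090776.
Cmin,ss = (D/Vd)·f/(1−f), so D = Cmin,ss·Vd·(1−f)/f.
D = 5 × 152 × (1−f)/f ≈ 5 × 152 × 10.01613 ≈ 7612.26 mg.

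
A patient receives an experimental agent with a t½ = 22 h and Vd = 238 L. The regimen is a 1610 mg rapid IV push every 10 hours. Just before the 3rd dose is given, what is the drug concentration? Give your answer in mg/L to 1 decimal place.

8.5 mg/L

f = (1/2)^(τ/t½) = (1/2)^(10/22) ≈ 0.7297.
C₀ = D/Vd = 1610/238 ≈ 6.765 mg/L.
Before the 3rd dose, 2 doses have been given. Superposition: Cmin = C₀·(f + f²).
≈ 6.765 × (0.7297 + 0.5325) ≈ 6.765 × 1.2622 ≈ 8.539 mg/L.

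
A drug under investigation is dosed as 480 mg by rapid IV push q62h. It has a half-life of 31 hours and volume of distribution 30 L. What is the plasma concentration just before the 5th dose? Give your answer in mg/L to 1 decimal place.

5.3 mg/L

f = (1/2)^(τ/t½) = (1/2)^(62/31) ≈ 0.2500.
C₀ = D/Vd = 480/30 ≈ 16.000 mg/L.
Before the 5th dose, 4 doses have been given. Superposition: Cmin = C₀·(f + f² + … + f^4).
≈ 16.000 × (0.2500 + 0.0625 + 0.0156 + 0.0039) ≈ 16.000 × 0.3320 ≈ 5.312 mg/L.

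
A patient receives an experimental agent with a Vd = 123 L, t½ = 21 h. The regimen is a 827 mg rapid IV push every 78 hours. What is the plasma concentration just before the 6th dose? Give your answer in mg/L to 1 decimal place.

0.6 mg/L

f = (1/2)^(τ/t½) = (1/2)^(78/21) ≈ 0.0762.
C₀ = D/Vd = 827/123 ≈ 6.724 mg/L.
Before the 6th dose, 5 doses have been given. Superposition: Cmin = C₀·(f + f² + … + f^5).
≈ 6.724 × (0.0762 + 0.0058 + 0.0004 + 0.0000 + 0.0000) ≈ 6.724 × 0.0824 ≈ 0.554 mg/L.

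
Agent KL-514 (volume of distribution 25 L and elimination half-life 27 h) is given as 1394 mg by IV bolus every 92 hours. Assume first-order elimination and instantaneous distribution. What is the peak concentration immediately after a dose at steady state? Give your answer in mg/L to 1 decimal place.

τ/t½ = 92/27 ≈ 3.4074, so fraction remaining f = (1/2)^(92/27) ≈ 0.0942.
At steady state, accumulation factor R = 1/(1 − e^(−kτ)) ≈ 1.1040.
Each bolus raises the concentration by D/Vd = 1394/25 ≈ 55.760 mg/L.
Cmax,ss = C₀/(1 − f) ≈ 55.760/0.9058 ≈ 61.559 mg/L.

61.6 mg/L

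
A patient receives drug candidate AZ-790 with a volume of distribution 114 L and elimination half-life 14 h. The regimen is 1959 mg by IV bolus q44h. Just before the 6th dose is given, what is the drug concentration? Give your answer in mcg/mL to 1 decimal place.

f = (1/2)^(τ/t½) = (1/2)^(44/14) ≈ 0.1132.
C₀ = D/Vd = 1959/114 ≈ 17.184 mcg/mL.
Before the 6th dose, 5 doses have been given. Superposition: Cmin = C₀·(f + f² + … + f^5).
≈ 17.184 × (0.1132 + 0.0128 + 0.0015 + 0.0002 + 0.0000) ≈ 17.184 × 0.1277 ≈ 2.194 mcg/mL.

2.2 mcg/mL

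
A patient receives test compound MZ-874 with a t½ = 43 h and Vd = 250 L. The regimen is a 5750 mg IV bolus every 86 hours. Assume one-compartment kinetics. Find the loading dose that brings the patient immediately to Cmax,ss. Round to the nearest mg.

f = (1/2)^(86/43) ≈ 0.250000; accumulation ratio R = 1/(1−f) ≈ 1.33333.
Loading dose to hit Cmax,ss on first dose: D_load = D_maint·R ≈ 5750 × 1.33333 ≈ 7666.65 mg.

7667 mg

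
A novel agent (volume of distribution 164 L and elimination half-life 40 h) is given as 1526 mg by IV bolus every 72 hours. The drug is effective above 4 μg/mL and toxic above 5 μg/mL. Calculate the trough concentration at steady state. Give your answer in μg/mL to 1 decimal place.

3.7 μg/mL

k = ln2/t½ = ln2/40 ≈ 0.017329 h⁻¹; fraction remaining f = e^(−kτ) = e^(−0.017329×72) ≈ 0.2872.
Accumulation ratio R = 1/(1 − f) ≈ 1/0.7128 ≈ 1.4029.
Single-dose peak C₀ = D/Vd = 1526/164 ≈ 9.305 μg/mL.
Cmax,ss = C₀/(1 − f) ≈ 9.305/0.7128 ≈ 13.054 μg/mL.
Steady-state trough Cmin,ss = Cmax,ss·f ≈ 13.054 × 0.2872 ≈ 3.749 μg/mL.
Trough 3.7 μg/mL vs MEC 4 μg/mL: subtherapeutic.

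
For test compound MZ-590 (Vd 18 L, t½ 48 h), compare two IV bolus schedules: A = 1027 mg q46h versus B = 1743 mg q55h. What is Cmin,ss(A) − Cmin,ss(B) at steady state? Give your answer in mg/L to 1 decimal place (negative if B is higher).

Regimen A: f = (1/2)^(46/48) ≈ 0.5147; Cmin,ss = (1027/18)·f/(1−f) ≈ 60.512 mg/L.
Regimen B: f = (1/2)^(55/48) ≈ 0.4519; Cmin,ss = (1743/18)·f/(1−f) ≈ 79.838 mg/L.
Difference ≈ 60.512 − 79.838 ≈ -19.326 mg/L.

-19.3 mg/L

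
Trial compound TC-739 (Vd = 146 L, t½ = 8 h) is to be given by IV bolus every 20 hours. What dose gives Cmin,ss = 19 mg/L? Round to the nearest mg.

τ/t½ = 20/8 ≈ 2.5, so f = (1/2)^(20/8) ≈ 0.176777.
Cmin,ss = (D/Vd)·f/(1−f), so D = Cmin,ss·Vd·(1−f)/f.
D = 19 × 146 × (1−f)/f ≈ 19 × 146 × 4.65684 ≈ 12918.07 mg.

12918 mg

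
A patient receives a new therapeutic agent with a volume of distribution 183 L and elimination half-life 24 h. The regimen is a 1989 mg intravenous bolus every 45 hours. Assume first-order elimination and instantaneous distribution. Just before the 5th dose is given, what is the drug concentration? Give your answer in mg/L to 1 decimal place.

f = (1/2)^(τ/t½) = (1/2)^(45/24) ≈ 0.2726.
C₀ = D/Vd = 1989/183 ≈ 10.869 mg/L.
Before the 5th dose, 4 doses have been given. Superposition: Cmin = C₀·(f + f² + … + f^4).
≈ 10.869 × (0.2726 + 0.0743 + 0.0203 + 0.0055) ≈ 10.869 × 0.3727 ≈ 4.051 mg/L.

4.1 mg/L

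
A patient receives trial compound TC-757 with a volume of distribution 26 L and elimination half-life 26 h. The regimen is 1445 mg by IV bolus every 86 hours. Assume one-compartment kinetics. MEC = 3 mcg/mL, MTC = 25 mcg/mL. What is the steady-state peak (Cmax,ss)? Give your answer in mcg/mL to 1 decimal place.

k = ln2/t½ = ln2/26 ≈ 0.026660 h⁻¹; fraction remaining f = e^(−kτ) = e^(−0.026660×86) ≈ 0.1010.
At steady state, accumulation factor R = 1/(1 − e^(−kτ)) ≈ 1.1123.
Each bolus raises the concentration by D/Vd = 1445/26 ≈ 55.577 mcg/mL.
Steady-state peak Cmax,ss = C₀·R ≈ 55.577 × 1.1123 ≈ 61.818 mcg/mL.
Peak 61.8 mcg/mL vs MTC 25 mcg/mL: exceeds toxic threshold.

61.8 mcg/mL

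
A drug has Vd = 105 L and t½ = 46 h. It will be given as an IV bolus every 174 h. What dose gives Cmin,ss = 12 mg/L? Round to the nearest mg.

16080 mg

τ/t½ = 174/46 ≈ 3.7826, so f = (1/2)^(174/46) ≈ 0.072664.
Cmin,ss = (D/Vd)·f/(1−f), so D = Cmin,ss·Vd·(1−f)/f.
D = 12 × 105 × (1−f)/f ≈ 12 × 105 × 12.76197 ≈ 16080.08 mg.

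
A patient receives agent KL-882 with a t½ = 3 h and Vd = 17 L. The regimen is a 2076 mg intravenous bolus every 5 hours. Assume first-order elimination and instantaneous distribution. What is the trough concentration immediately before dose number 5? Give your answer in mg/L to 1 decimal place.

f = (1/2)^(τ/t½) = (1/2)^(5/3) ≈ 0.3150.
C₀ = D/Vd = 2076/17 ≈ 122.118 mg/L.
Before the 5th dose, 4 doses have been given. Superposition: Cmin = C₀·(f + f² + … + f^4).
≈ 122.118 × (0.3150 + 0.0992 + 0.0313 + 0.0098) ≈ 122.118 × 0.4553 ≈ 55.600 mg/L.

55.6 mg/L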